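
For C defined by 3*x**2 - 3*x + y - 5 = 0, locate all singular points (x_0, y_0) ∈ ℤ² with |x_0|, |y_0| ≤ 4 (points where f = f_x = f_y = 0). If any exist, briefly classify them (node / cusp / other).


No singular points in the scanned grid; C is smooth there.

Compute partial derivatives:
  f_x = 6*x - 3.
  f_y = 1.
f_y = 1 is a nonzero constant, so f_y never vanishes: no point (x, y) can satisfy f = f_x = f_y = 0. In particular no (x, y) ∈ {−4, ..., 4}² is singular; the curve is smooth.


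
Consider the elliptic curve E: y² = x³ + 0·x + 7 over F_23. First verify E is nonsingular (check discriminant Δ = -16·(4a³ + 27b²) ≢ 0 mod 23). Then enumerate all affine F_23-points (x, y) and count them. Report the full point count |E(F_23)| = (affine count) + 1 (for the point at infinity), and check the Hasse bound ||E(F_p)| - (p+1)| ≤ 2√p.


Affine points = {(1, 10), (1, 13), (4, 5), (4, 18), (6, 4), (6, 19), (8, 6), (8, 17), (9, 0), (10, 8), (10, 15), (11, 2), (11, 21), (15, 1), (15, 22), (16, 3), (16, 20), (19, 9), (19, 14), (20, 7), (20, 16), (22, 11), (22, 12)}; affine count = 23; |E(F_23)| = 24.

Discriminant check: Δ ∝ 4a³ + 27b² = 4·0³ + 27·7² = 4·0 + 27·49 ≡ 12 (mod 23). Nonzero ⇒ E is nonsingular.
For each x ∈ F_23, compute rhs = x³ + 0·x + 7 mod 23, then count y ∈ F_23 with y² ≡ rhs.
  x = 0: rhs = 7, matching y values: none (0 points).
  x = 1: rhs = 8, matching y values: 10, 13 (2 points).
  x = 2: rhs = 15, matching y values: none (0 points).
  x = 3: rhs = 11, matching y values: none (0 points).
  x = 4: rhs = 2, matching y values: 5, 18 (2 points).
  x = 5: rhs = 17, matching y values: none (0 points).
  x = 6: rhs = 16, matching y values: 4, 19 (2 points).
  x = 7: rhs = 5, matching y values: none (0 points).
  x = 8: rhs = 13, matching y values: 6, 17 (2 points).
  x = 9: rhs = 0, matching y values: 0 (1 points).
  x = 10: rhs = 18, matching y values: 8, 15 (2 points).
  x = 11: rhs = 4, matching y values: 2, 21 (2 points).
  x = 12: rhs = 10, matching y values: none (0 points).
  x = 13: rhs = 19, matching y values: none (0 points).
  x = 14: rhs = 14, matching y values: none (0 points).
  x = 15: rhs = 1, matching y values: 1, 22 (2 points).
  x = 16: rhs = 9, matching y values: 3, 20 (2 points).
  x = 17: rhs = 21, matching y values: none (0 points).
  x = 18: rhs = 20, matching y values: none (0 points).
  x = 19: rhs = 12, matching y values: 9, 14 (2 points).
  x = 20: rhs = 3, matching y values: 7, 16 (2 points).
  x = 21: rhs = 22, matching y values: none (0 points).
  x = 22: rhs = 6, matching y values: 11, 12 (2 points).
Total affine count: 23.
Full point count |E(F_23)| = 23 + 1 = 24.
Hasse bound: |24 − (23+1)| = |0| = 0 ≤ 2√23 ≈ 9.5917 ✓.


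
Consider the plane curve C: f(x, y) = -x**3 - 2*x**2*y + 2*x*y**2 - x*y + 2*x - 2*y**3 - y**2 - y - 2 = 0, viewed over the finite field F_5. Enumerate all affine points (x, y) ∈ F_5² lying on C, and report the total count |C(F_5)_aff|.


Affine F_5-points: {(0, 4), (2, 4), (4, 1), (4, 2), (4, 3)}; count = 5.

For each of the 25 pairs (x, y) ∈ F_5², evaluate f(x, y) mod 5. Record the zeros.
  x = 0: [0↦3, 1↦4, 2↦1, 3↦2, 4↦0]  zeros at y ∈ {4}
  x = 1: [0↦4, 1↦4, 2↦4, 3↦2, 4↦1]  zeros at y ∈ ∅
  x = 2: [0↦4, 1↦4, 2↦3, 3↦4, 4↦0]  zeros at y ∈ {4}
  x = 3: [0↦2, 1↦3, 2↦2, 3↦2, 4↦1]  zeros at y ∈ ∅
  x = 4: [0↦2, 1↦0, 2↦0, 3↦0, 4↦3]  zeros at y ∈ {1, 2, 3}
Collecting zeros: affine points = {(0, 4), (2, 4), (4, 1), (4, 2), (4, 3)}.
Total count |C(F_5)_aff| = 5.


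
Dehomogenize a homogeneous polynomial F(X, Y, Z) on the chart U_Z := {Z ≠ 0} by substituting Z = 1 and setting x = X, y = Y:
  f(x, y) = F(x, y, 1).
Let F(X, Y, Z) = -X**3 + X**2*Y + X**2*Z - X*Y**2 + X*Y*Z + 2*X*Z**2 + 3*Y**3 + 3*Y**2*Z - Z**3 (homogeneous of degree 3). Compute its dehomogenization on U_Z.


f(x, y) = -x**3 + x**2*y + x**2 - x*y**2 + x*y + 2*x + 3*y**3 + 3*y**2 - 1

On U_Z we set Z = 1. Each monomial c·X^i·Y^j·Z^k in F becomes c·x^i·y^j·1^k = c·x^i·y^j.
Substituting Z = 1: F(X, Y, 1) = -x**3 + x**2*y + x**2 - x*y**2 + x*y + 2*x + 3*y**3 + 3*y**2 - 1.
Note: deg(f) ≤ deg(F) = 3; strict inequality happens when F is divisible by Z (lost terms).


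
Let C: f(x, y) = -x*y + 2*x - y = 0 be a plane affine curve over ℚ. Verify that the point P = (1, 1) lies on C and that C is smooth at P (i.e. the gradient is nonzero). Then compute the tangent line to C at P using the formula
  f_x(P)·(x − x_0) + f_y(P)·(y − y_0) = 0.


Tangent line at P: x - 2*y + 1 = 0.

Step 1: f(1, 1) = 0, so P lies on C.
Step 2: partial derivatives
  f_x(x, y) = 2 - y, f_y(x, y) = -x - 1.
  f_x(P) = 1, f_y(P) = -2 (gradient nonzero, so P is smooth).
Step 3: tangent line at P: 1·(x − 1) + -2·(y − 1) = 0.
Expanding: x - 2*y + 1 = 0.


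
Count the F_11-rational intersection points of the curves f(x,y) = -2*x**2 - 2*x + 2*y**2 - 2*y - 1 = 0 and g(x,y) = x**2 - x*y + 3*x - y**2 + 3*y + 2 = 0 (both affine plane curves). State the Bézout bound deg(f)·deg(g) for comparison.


Common zeros: {(2, 4), (2, 8)}; count = 2; Bézout bound = 4.

deg(f) = 2, deg(g) = 2, so Bézout bound = 4.
Scan x ∈ F_11. For each x, list the y ∈ F_11 with f(x, y) ≡ 0 and those with g(x, y) ≡ 0 (mod 11); the common zeros in that column are the intersection.
  x = 0: f ≡ 0 at y ∈ {3, 9}; g ≡ 0 at y ∈ ∅; common: ∅.
  x = 1: f ≡ 0 at y ∈ {6}; g ≡ 0 at y ∈ ∅; common: ∅.
  x = 2: f ≡ 0 at y ∈ {4, 8}; g ≡ 0 at y ∈ {4, 8}; common: {4, 8}.
  x = 3: f ≡ 0 at y ∈ ∅; g ≡ 0 at y ∈ {3, 8}; common: ∅.
  x = 4: f ≡ 0 at y ∈ ∅; g ≡ 0 at y ∈ {5}; common: ∅.
  x = 5: f ≡ 0 at y ∈ ∅; g ≡ 0 at y ∈ ∅; common: ∅.
  x = 6: f ≡ 0 at y ∈ ∅; g ≡ 0 at y ∈ ∅; common: ∅.
  x = 7: f ≡ 0 at y ∈ ∅; g ≡ 0 at y ∈ ∅; common: ∅.
  x = 8: f ≡ 0 at y ∈ {4, 8}; g ≡ 0 at y ∈ {3}; common: ∅.
  x = 9: f ≡ 0 at y ∈ {6}; g ≡ 0 at y ∈ {0, 5}; common: ∅.
  x = 10: f ≡ 0 at y ∈ {3, 9}; g ≡ 0 at y ∈ {0, 4}; common: ∅.
Collecting: common zeros = {(2, 4), (2, 8)}, so the count is 2.
Comparison with the Bézout bound: 2 ≤ 4 = deg(f)·deg(g), as expected for curves with no common component (the affine F_11-count falls short of the bound because intersections may lie at infinity, over extension fields, or carry multiplicity).


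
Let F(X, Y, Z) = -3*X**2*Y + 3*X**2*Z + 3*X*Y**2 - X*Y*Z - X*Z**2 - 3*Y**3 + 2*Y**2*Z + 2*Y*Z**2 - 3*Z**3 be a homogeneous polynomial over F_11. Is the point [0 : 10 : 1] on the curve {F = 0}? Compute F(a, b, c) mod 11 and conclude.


F(0,10,1) ≡ 0 (mod 11); P is on the curve.

Evaluate F(0, 10, 1) term-by-term (mod 11).
  -3*X**2*Y ↦ -3·0·10·1 = 0
  3*X**2*Z ↦ 3·0·1·1 = 0
  3*X*Y**2 ↦ 3·0·100·1 = 0
  -X*Y*Z ↦ -1·0·10·1 = 0
  -X*Z**2 ↦ -1·0·1·1 = 0
  -3*Y**3 ↦ -3·1·1000·1 = -3000
  2*Y**2*Z ↦ 2·1·100·1 = 200
  2*Y*Z**2 ↦ 2·1·10·1 = 20
  -3*Z**3 ↦ -3·1·1·1 = -3
Sum: F(0, 10, 1) = (0) + (0) + (0) + (0) + (0) + (-3000) + (200) + (20) + (-3) = -2783.
Reducing mod 11: -2783 ≡ 0 (mod 11).
Since F(a, b, c) ≡ 0 (mod 11), P lies on the curve.


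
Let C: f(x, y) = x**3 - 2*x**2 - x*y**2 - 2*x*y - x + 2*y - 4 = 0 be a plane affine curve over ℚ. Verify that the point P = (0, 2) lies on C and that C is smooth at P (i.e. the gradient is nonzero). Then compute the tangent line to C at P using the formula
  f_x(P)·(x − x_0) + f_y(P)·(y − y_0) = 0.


Tangent line at P: -9*x + 2*y - 4 = 0.

Step 1: f(0, 2) = 0, so P lies on C.
Step 2: partial derivatives
  f_x(x, y) = 3*x**2 - 4*x - y**2 - 2*y - 1, f_y(x, y) = -2*x*y - 2*x + 2.
  f_x(P) = -9, f_y(P) = 2 (gradient nonzero, so P is smooth).
Step 3: tangent line at P: -9·(x − 0) + 2·(y − 2) = 0.
Expanding: -9*x + 2*y - 4 = 0.


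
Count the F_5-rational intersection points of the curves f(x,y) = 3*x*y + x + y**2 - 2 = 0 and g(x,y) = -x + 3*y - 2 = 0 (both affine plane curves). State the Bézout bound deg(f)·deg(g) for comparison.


Common zeros: {(4, 2)}; count = 1; Bézout bound = 2.

deg(f) = 2, deg(g) = 1, so Bézout bound = 2.
Scan x ∈ F_5. For each x, list the y ∈ F_5 with f(x, y) ≡ 0 and those with g(x, y) ≡ 0 (mod 5); the common zeros in that column are the intersection.
  x = 0: f ≡ 0 at y ∈ ∅; g ≡ 0 at y ∈ {4}; common: ∅.
  x = 1: f ≡ 0 at y ∈ ∅; g ≡ 0 at y ∈ {1}; common: ∅.
  x = 2: f ≡ 0 at y ∈ {0, 4}; g ≡ 0 at y ∈ {3}; common: ∅.
  x = 3: f ≡ 0 at y ∈ ∅; g ≡ 0 at y ∈ {0}; common: ∅.
  x = 4: f ≡ 0 at y ∈ {1, 2}; g ≡ 0 at y ∈ {2}; common: {2}.
Collecting: common zeros = {(4, 2)}, so the count is 1.
Comparison with the Bézout bound: 1 ≤ 2 = deg(f)·deg(g), as expected for curves with no common component (the affine F_5-count falls short of the bound because intersections may lie at infinity, over extension fields, or carry multiplicity).


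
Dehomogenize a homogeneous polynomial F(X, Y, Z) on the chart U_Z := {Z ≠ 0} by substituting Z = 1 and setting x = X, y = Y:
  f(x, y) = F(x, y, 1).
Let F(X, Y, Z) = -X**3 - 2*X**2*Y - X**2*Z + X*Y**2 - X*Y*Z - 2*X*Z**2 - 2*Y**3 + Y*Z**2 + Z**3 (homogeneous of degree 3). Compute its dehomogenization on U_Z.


f(x, y) = -x**3 - 2*x**2*y - x**2 + x*y**2 - x*y - 2*x - 2*y**3 + y + 1

On U_Z we set Z = 1. Each monomial c·X^i·Y^j·Z^k in F becomes c·x^i·y^j·1^k = c·x^i·y^j.
Substituting Z = 1: F(X, Y, 1) = -x**3 - 2*x**2*y - x**2 + x*y**2 - x*y - 2*x - 2*y**3 + y + 1.
Note: deg(f) ≤ deg(F) = 3; strict inequality happens when F is divisible by Z (lost terms).


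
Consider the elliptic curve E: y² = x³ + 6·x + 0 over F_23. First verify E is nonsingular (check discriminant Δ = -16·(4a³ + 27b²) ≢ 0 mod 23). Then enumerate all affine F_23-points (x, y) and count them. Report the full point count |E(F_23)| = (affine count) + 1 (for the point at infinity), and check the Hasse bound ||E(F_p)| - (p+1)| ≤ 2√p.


Affine points = {(0, 0), (8, 10), (8, 13), (9, 1), (9, 22), (10, 5), (10, 18), (12, 11), (12, 12), (16, 11), (16, 12), (17, 1), (17, 22), (18, 11), (18, 12), (19, 2), (19, 21), (20, 1), (20, 22), (21, 7), (21, 16), (22, 4), (22, 19)}; affine count = 23; |E(F_23)| = 24.

Discriminant check: Δ ∝ 4a³ + 27b² = 4·6³ + 27·0² = 4·216 + 27·0 ≡ 13 (mod 23). Nonzero ⇒ E is nonsingular.
For each x ∈ F_23, compute rhs = x³ + 6·x + 0 mod 23, then count y ∈ F_23 with y² ≡ rhs.
  x = 0: rhs = 0, matching y values: 0 (1 points).
  x = 1: rhs = 7, matching y values: none (0 points).
  x = 2: rhs = 20, matching y values: none (0 points).
  x = 3: rhs = 22, matching y values: none (0 points).
  x = 4: rhs = 19, matching y values: none (0 points).
  x = 5: rhs = 17, matching y values: none (0 points).
  x = 6: rhs = 22, matching y values: none (0 points).
  x = 7: rhs = 17, matching y values: none (0 points).
  x = 8: rhs = 8, matching y values: 10, 13 (2 points).
  x = 9: rhs = 1, matching y values: 1, 22 (2 points).
  x = 10: rhs = 2, matching y values: 5, 18 (2 points).
  x = 11: rhs = 17, matching y values: none (0 points).
  x = 12: rhs = 6, matching y values: 11, 12 (2 points).
  x = 13: rhs = 21, matching y values: none (0 points).
  x = 14: rhs = 22, matching y values: none (0 points).
  x = 15: rhs = 15, matching y values: none (0 points).
  x = 16: rhs = 6, matching y values: 11, 12 (2 points).
  x = 17: rhs = 1, matching y values: 1, 22 (2 points).
  x = 18: rhs = 6, matching y values: 11, 12 (2 points).
  x = 19: rhs = 4, matching y values: 2, 21 (2 points).
  x = 20: rhs = 1, matching y values: 1, 22 (2 points).
  x = 21: rhs = 3, matching y values: 7, 16 (2 points).
  x = 22: rhs = 16, matching y values: 4, 19 (2 points).
Total affine count: 23.
Full point count |E(F_23)| = 23 + 1 = 24.
Hasse bound: |24 − (23+1)| = |0| = 0 ≤ 2√23 ≈ 9.5917 ✓.


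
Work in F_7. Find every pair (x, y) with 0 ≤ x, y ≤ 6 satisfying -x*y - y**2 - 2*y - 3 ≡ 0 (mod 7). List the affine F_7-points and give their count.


Affine F_7-points: {(1, 1), (1, 3), (2, 4), (2, 6), (5, 2), (5, 5)}; count = 6.

For each of the 49 pairs (x, y) ∈ F_7², evaluate f(x, y) mod 7. Record the zeros.
  x = 0: [0↦4, 1↦1, 2↦3, 3↦3, 4↦1, 5↦4, 6↦5]  zeros at y ∈ ∅
  x = 1: [0↦4, 1↦0, 2↦1, 3↦0, 4↦4, 5↦6, 6↦6]  zeros at y ∈ {1, 3}
  x = 2: [0↦4, 1↦6, 2↦6, 3↦4, 4↦0, 5↦1, 6↦0]  zeros at y ∈ {4, 6}
  x = 3: [0↦4, 1↦5, 2↦4, 3↦1, 4↦3, 5↦3, 6↦1]  zeros at y ∈ ∅
  x = 4: [0↦4, 1↦4, 2↦2, 3↦5, 4↦6, 5↦5, 6↦2]  zeros at y ∈ ∅
  x = 5: [0↦4, 1↦3, 2↦0, 3↦2, 4↦2, 5↦0, 6↦3]  zeros at y ∈ {2, 5}
  x = 6: [0↦4, 1↦2, 2↦5, 3↦6, 4↦5, 5↦2, 6↦4]  zeros at y ∈ ∅
Collecting zeros: affine points = {(1, 1), (1, 3), (2, 4), (2, 6), (5, 2), (5, 5)}.
Total count |C(F_7)_aff| = 6.


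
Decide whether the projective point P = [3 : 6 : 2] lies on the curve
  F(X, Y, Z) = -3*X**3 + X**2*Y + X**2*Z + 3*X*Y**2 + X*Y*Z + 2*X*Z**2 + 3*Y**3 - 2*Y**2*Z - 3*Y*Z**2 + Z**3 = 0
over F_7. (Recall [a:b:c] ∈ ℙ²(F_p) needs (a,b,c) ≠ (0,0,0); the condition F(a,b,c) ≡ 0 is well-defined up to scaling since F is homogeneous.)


F(3,6,2) ≡ 3 (mod 7); P is NOT on the curve.

Evaluate F(3, 6, 2) term-by-term (mod 7).
  -3*X**3 ↦ -3·27·1·1 = -81
  X**2*Y ↦ 1·9·6·1 = 54
  X**2*Z ↦ 1·9·1·2 = 18
  3*X*Y**2 ↦ 3·3·36·1 = 324
  X*Y*Z ↦ 1·3·6·2 = 36
  2*X*Z**2 ↦ 2·3·1·4 = 24
  3*Y**3 ↦ 3·1·216·1 = 648
  -2*Y**2*Z ↦ -2·1·36·2 = -144
  -3*Y*Z**2 ↦ -3·1·6·4 = -72
  Z**3 ↦ 1·1·1·8 = 8
Sum: F(3, 6, 2) = (-81) + (54) + (18) + (324) + (36) + (24) + (648) + (-144) + (-72) + (8) = 815.
Reducing mod 7: 815 ≡ 3 (mod 7).
Since F(a, b, c) ≡ 3 ≠ 0 (mod 7), P does NOT lie on the curve.


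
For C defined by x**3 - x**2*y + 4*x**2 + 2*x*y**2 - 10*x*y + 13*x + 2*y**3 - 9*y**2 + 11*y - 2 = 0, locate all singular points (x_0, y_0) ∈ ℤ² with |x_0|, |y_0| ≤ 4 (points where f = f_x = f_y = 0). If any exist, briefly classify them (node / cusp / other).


Singular points: {(-1, 2)}; classification: node.

Compute partial derivatives:
  f_x = 3*x**2 - 2*x*y + 8*x + 2*y**2 - 10*y + 13.
  f_y = -x**2 + 4*x*y - 10*x + 6*y**2 - 18*y + 11.
Scan x_0 ∈ {−4, ..., 4}. For each x_0, f_y(x_0, y) is a polynomial in y; find its integer roots y ∈ {−4, ..., 4}, then test f_x and f at those candidates.
  x = -4: f_y(-4, y) = 6*y**2 - 34*y + 35; no integer root y with |y| ≤ 4.
  x = -3: f_y(-3, y) = 6*y**2 - 30*y + 32; no integer root y with |y| ≤ 4.
  x = -2: f_y(-2, y) = 6*y**2 - 26*y + 27; no integer root y with |y| ≤ 4.
  x = -1: f_y(-1, y) = 6*y**2 - 22*y + 20; vanishes at y ∈ {2}. (-1, 2): f_x = 0, f = 0 — SINGULAR.
  x = 0: f_y(0, y) = 6*y**2 - 18*y + 11; no integer root y with |y| ≤ 4.
  x = 1: f_y(1, y) = 6*y**2 - 14*y; vanishes at y ∈ {0}. (1, 0): f_x = 24 ≠ 0.
  x = 2: f_y(2, y) = 6*y**2 - 10*y - 13; no integer root y with |y| ≤ 4.
  x = 3: f_y(3, y) = 6*y**2 - 6*y - 28; no integer root y with |y| ≤ 4.
  x = 4: f_y(4, y) = 6*y**2 - 2*y - 45; no integer root y with |y| ≤ 4.
Only singular point on the grid: (-1, 2).
Classify: substitute x = -1 + u, y = 2 + v and expand: f = u**3 - u**2*v - u**2 + 2*u*v**2 + 2*v**3 + v**2.
No constant or linear terms (consistent with a singular point). Quadratic part: -u**2 + v**2. Cubic part: u**3 - u**2*v + 2*u*v**2 + 2*v**3.
The quadratic part v**2 - u**2 = (v − u)(v + u) splits into two distinct linear factors, so there are two distinct tangent lines y − 2 = ±(x − -1) — this is a node (ordinary double point).
Classification: node.


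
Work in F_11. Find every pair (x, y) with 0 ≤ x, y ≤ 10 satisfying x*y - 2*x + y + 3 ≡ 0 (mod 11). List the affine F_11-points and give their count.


Affine F_11-points: {(0, 8), (1, 5), (2, 4), (3, 9), (4, 1), (5, 3), (6, 6), (7, 0), (8, 10), (9, 7)}; count = 10.

For each of the 121 pairs (x, y) ∈ F_11², evaluate f(x, y) mod 11. Record the zeros.
  x = 0: [0↦3, 1↦4, 2↦5, 3↦6, 4↦7, 5↦8, 6↦9, 7↦10, 8↦0, 9↦1, 10↦2]  zeros at y ∈ {8}
  x = 1: [0↦1, 1↦3, 2↦5, 3↦7, 4↦9, 5↦0, 6↦2, 7↦4, 8↦6, 9↦8, 10↦10]  zeros at y ∈ {5}
  x = 2: [0↦10, 1↦2, 2↦5, 3↦8, 4↦0, 5↦3, 6↦6, 7↦9, 8↦1, 9↦4, 10↦7]  zeros at y ∈ {4}
  x = 3: [0↦8, 1↦1, 2↦5, 3↦9, 4↦2, 5↦6, 6↦10, 7↦3, 8↦7, 9↦0, 10↦4]  zeros at y ∈ {9}
  x = 4: [0↦6, 1↦0, 2↦5, 3↦10, 4↦4, 5↦9, 6↦3, 7↦8, 8↦2, 9↦7, 10↦1]  zeros at y ∈ {1}
  x = 5: [0↦4, 1↦10, 2↦5, 3↦0, 4↦6, 5↦1, 6↦7, 7↦2, 8↦8, 9↦3, 10↦9]  zeros at y ∈ {3}
  x = 6: [0↦2, 1↦9, 2↦5, 3↦1, 4↦8, 5↦4, 6↦0, 7↦7, 8↦3, 9↦10, 10↦6]  zeros at y ∈ {6}
  x = 7: [0↦0, 1↦8, 2↦5, 3↦2, 4↦10, 5↦7, 6↦4, 7↦1, 8↦9, 9↦6, 10↦3]  zeros at y ∈ {0}
  x = 8: [0↦9, 1↦7, 2↦5, 3↦3, 4↦1, 5↦10, 6↦8, 7↦6, 8↦4, 9↦2, 10↦0]  zeros at y ∈ {10}
  x = 9: [0↦7, 1↦6, 2↦5, 3↦4, 4↦3, 5↦2, 6↦1, 7↦0, 8↦10, 9↦9, 10↦8]  zeros at y ∈ {7}
  x = 10: [0↦5, 1↦5, 2↦5, 3↦5, 4↦5, 5↦5, 6↦5, 7↦5, 8↦5, 9↦5, 10↦5]  zeros at y ∈ ∅
Collecting zeros: affine points = {(0, 8), (1, 5), (2, 4), (3, 9), (4, 1), (5, 3), (6, 6), (7, 0), (8, 10), (9, 7)}.
Total count |C(F_11)_aff| = 10.


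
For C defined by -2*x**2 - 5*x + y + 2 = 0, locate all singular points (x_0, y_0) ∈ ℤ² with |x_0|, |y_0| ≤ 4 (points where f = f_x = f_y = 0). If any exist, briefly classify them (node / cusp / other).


No singular points in the scanned grid; C is smooth there.

Compute partial derivatives:
  f_x = -4*x - 5.
  f_y = 1.
f_y = 1 is a nonzero constant, so f_y never vanishes: no point (x, y) can satisfy f = f_x = f_y = 0. In particular no (x, y) ∈ {−4, ..., 4}² is singular; the curve is smooth.


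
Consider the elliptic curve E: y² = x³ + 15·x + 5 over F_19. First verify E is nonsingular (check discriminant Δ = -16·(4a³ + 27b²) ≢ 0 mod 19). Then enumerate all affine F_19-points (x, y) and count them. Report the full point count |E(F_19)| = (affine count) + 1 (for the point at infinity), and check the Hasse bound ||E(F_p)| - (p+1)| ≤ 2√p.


Affine points = {(0, 9), (0, 10), (2, 9), (2, 10), (3, 1), (3, 18), (6, 8), (6, 11), (7, 4), (7, 15), (11, 0), (16, 3), (16, 16), (17, 9), (17, 10)}; affine count = 15; |E(F_19)| = 16.

Discriminant check: Δ ∝ 4a³ + 27b² = 4·15³ + 27·5² = 4·3375 + 27·25 ≡ 1 (mod 19). Nonzero ⇒ E is nonsingular.
For each x ∈ F_19, compute rhs = x³ + 15·x + 5 mod 19, then count y ∈ F_19 with y² ≡ rhs.
  x = 0: rhs = 5, matching y values: 9, 10 (2 points).
  x = 1: rhs = 2, matching y values: none (0 points).
  x = 2: rhs = 5, matching y values: 9, 10 (2 points).
  x = 3: rhs = 1, matching y values: 1, 18 (2 points).
  x = 4: rhs = 15, matching y values: none (0 points).
  x = 5: rhs = 15, matching y values: none (0 points).
  x = 6: rhs = 7, matching y values: 8, 11 (2 points).
  x = 7: rhs = 16, matching y values: 4, 15 (2 points).
  x = 8: rhs = 10, matching y values: none (0 points).
  x = 9: rhs = 14, matching y values: none (0 points).
  x = 10: rhs = 15, matching y values: none (0 points).
  x = 11: rhs = 0, matching y values: 0 (1 points).
  x = 12: rhs = 13, matching y values: none (0 points).
  x = 13: rhs = 3, matching y values: none (0 points).
  x = 14: rhs = 14, matching y values: none (0 points).
  x = 15: rhs = 14, matching y values: none (0 points).
  x = 16: rhs = 9, matching y values: 3, 16 (2 points).
  x = 17: rhs = 5, matching y values: 9, 10 (2 points).
  x = 18: rhs = 8, matching y values: none (0 points).
Total affine count: 15.
Full point count |E(F_19)| = 15 + 1 = 16.
Hasse bound: |16 − (19+1)| = |-4| = 4 ≤ 2√19 ≈ 8.7178 ✓.


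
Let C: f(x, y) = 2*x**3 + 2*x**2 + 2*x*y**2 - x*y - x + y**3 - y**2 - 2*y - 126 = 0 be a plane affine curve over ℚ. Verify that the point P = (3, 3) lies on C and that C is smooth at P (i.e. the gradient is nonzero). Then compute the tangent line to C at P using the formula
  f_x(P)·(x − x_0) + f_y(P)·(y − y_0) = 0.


Tangent line at P: 80*x + 52*y - 396 = 0.

Step 1: f(3, 3) = 0, so P lies on C.
Step 2: partial derivatives
  f_x(x, y) = 6*x**2 + 4*x + 2*y**2 - y - 1, f_y(x, y) = 4*x*y - x + 3*y**2 - 2*y - 2.
  f_x(P) = 80, f_y(P) = 52 (gradient nonzero, so P is smooth).
Step 3: tangent line at P: 80·(x − 3) + 52·(y − 3) = 0.
Expanding: 80*x + 52*y - 396 = 0.


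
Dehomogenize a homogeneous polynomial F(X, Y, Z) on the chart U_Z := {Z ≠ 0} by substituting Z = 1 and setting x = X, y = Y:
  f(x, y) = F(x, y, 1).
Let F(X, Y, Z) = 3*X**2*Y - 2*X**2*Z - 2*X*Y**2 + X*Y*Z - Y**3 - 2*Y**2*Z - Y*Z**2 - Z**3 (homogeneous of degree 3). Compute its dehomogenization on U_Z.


f(x, y) = 3*x**2*y - 2*x**2 - 2*x*y**2 + x*y - y**3 - 2*y**2 - y - 1

On U_Z we set Z = 1. Each monomial c·X^i·Y^j·Z^k in F becomes c·x^i·y^j·1^k = c·x^i·y^j.
Substituting Z = 1: F(X, Y, 1) = 3*x**2*y - 2*x**2 - 2*x*y**2 + x*y - y**3 - 2*y**2 - y - 1.
Note: deg(f) ≤ deg(F) = 3; strict inequality happens when F is divisible by Z (lost terms).


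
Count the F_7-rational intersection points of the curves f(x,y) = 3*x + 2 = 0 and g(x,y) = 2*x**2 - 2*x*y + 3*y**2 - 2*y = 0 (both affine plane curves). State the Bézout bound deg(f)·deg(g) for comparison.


Common zeros: ∅; count = 0; Bézout bound = 2.

deg(f) = 1, deg(g) = 2, so Bézout bound = 2.
Scan x ∈ F_7. For each x, list the y ∈ F_7 with f(x, y) ≡ 0 and those with g(x, y) ≡ 0 (mod 7); the common zeros in that column are the intersection.
  x = 0: f ≡ 0 at y ∈ ∅; g ≡ 0 at y ∈ {0, 3}; common: ∅.
  x = 1: f ≡ 0 at y ∈ ∅; g ≡ 0 at y ∈ ∅; common: ∅.
  x = 2: f ≡ 0 at y ∈ ∅; g ≡ 0 at y ∈ ∅; common: ∅.
  x = 3: f ≡ 0 at y ∈ ∅; g ≡ 0 at y ∈ {2, 3}; common: ∅.
  x = 4: f ≡ 0 at y ∈ {0, 1, 2, 3, 4, 5, 6}; g ≡ 0 at y ∈ ∅; common: ∅.
  x = 5: f ≡ 0 at y ∈ ∅; g ≡ 0 at y ∈ ∅; common: ∅.
  x = 6: f ≡ 0 at y ∈ ∅; g ≡ 0 at y ∈ {2, 5}; common: ∅.
Collecting: common zeros = ∅, so the count is 0.
Comparison with the Bézout bound: 0 ≤ 2 = deg(f)·deg(g), as expected for curves with no common component (the affine F_7-count falls short of the bound because intersections may lie at infinity, over extension fields, or carry multiplicity).


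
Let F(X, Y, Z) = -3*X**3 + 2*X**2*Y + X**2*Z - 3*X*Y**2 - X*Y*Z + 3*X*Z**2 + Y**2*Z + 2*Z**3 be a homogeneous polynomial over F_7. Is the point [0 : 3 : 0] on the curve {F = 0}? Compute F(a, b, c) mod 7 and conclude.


F(0,3,0) ≡ 0 (mod 7); P is on the curve.

Evaluate F(0, 3, 0) term-by-term (mod 7).
  -3*X**3 ↦ -3·0·1·1 = 0
  2*X**2*Y ↦ 2·0·3·1 = 0
  X**2*Z ↦ 1·0·1·0 = 0
  -3*X*Y**2 ↦ -3·0·9·1 = 0
  -X*Y*Z ↦ -1·0·3·0 = 0
  3*X*Z**2 ↦ 3·0·1·0 = 0
  Y**2*Z ↦ 1·1·9·0 = 0
  2*Z**3 ↦ 2·1·1·0 = 0
Sum: F(0, 3, 0) = (0) + (0) + (0) + (0) + (0) + (0) + (0) + (0) = 0.
Reducing mod 7: 0 ≡ 0 (mod 7).
Since F(a, b, c) ≡ 0 (mod 7), P lies on the curve.


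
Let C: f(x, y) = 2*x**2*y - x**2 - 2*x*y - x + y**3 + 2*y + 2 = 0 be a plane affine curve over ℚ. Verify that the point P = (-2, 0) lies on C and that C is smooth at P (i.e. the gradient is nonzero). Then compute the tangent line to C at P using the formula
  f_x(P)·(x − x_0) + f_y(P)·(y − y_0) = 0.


Tangent line at P: 3*x + 14*y + 6 = 0.

Step 1: f(-2, 0) = 0, so P lies on C.
Step 2: partial derivatives
  f_x(x, y) = 4*x*y - 2*x - 2*y - 1, f_y(x, y) = 2*x**2 - 2*x + 3*y**2 + 2.
  f_x(P) = 3, f_y(P) = 14 (gradient nonzero, so P is smooth).
Step 3: tangent line at P: 3·(x − -2) + 14·(y − 0) = 0.
Expanding: 3*x + 14*y + 6 = 0.


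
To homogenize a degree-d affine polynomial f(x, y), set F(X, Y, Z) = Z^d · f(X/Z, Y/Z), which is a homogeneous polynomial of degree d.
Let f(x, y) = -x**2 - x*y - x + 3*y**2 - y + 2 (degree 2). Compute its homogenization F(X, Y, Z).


F(X, Y, Z) = -X**2 - X*Y - X*Z + 3*Y**2 - Y*Z + 2*Z**2

deg(f) = 2.
Substitute x = X/Z, y = Y/Z into f, then multiply by Z^2.
  monomial -1·x^2·y^0 ↦ -1·X^2·Y^0·Z^0.
  monomial -1·x^1·y^1 ↦ -1·X^1·Y^1·Z^0.
  monomial -1·x^1·y^0 ↦ -1·X^1·Y^0·Z^1.
  monomial 3·x^0·y^2 ↦ 3·X^0·Y^2·Z^0.
  monomial -1·x^0·y^1 ↦ -1·X^0·Y^1·Z^1.
  monomial 2·x^0·y^0 ↦ 2·X^0·Y^0·Z^2.
Collecting: F(X, Y, Z) = -X**2 - X*Y - X*Z + 3*Y**2 - Y*Z + 2*Z**2.


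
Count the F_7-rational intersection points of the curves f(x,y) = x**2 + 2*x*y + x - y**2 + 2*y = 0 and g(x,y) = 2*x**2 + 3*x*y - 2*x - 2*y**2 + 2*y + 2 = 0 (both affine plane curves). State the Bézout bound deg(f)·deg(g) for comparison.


Common zeros: {(2, 2)}; count = 1; Bézout bound = 4.

deg(f) = 2, deg(g) = 2, so Bézout bound = 4.
Scan x ∈ F_7. For each x, list the y ∈ F_7 with f(x, y) ≡ 0 and those with g(x, y) ≡ 0 (mod 7); the common zeros in that column are the intersection.
  x = 0: f ≡ 0 at y ∈ {0, 2}; g ≡ 0 at y ∈ ∅; common: ∅.
  x = 1: f ≡ 0 at y ∈ ∅; g ≡ 0 at y ∈ ∅; common: ∅.
  x = 2: f ≡ 0 at y ∈ {2, 4}; g ≡ 0 at y ∈ {2}; common: {2}.
  x = 3: f ≡ 0 at y ∈ {4}; g ≡ 0 at y ∈ {0, 2}; common: ∅.
  x = 4: f ≡ 0 at y ∈ ∅; g ≡ 0 at y ∈ ∅; common: ∅.
  x = 5: f ≡ 0 at y ∈ ∅; g ≡ 0 at y ∈ {0, 5}; common: ∅.
  x = 6: f ≡ 0 at y ∈ {0}; g ≡ 0 at y ∈ {5}; common: ∅.
Collecting: common zeros = {(2, 2)}, so the count is 1.
Comparison with the Bézout bound: 1 ≤ 4 = deg(f)·deg(g), as expected for curves with no common component (the affine F_7-count falls short of the bound because intersections may lie at infinity, over extension fields, or carry multiplicity).


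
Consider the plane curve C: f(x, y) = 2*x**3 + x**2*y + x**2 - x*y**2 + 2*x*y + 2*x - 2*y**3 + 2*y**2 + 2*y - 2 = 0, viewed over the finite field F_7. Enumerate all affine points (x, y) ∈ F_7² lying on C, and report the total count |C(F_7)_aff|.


Affine F_7-points: {(0, 1), (0, 6), (1, 1), (2, 6), (5, 1), (5, 2), (5, 6), (6, 2), (6, 5)}; count = 9.

For each of the 49 pairs (x, y) ∈ F_7², evaluate f(x, y) mod 7. Record the zeros.
  x = 0: [0↦5, 1↦0, 2↦1, 3↦3, 4↦1, 5↦4, 6↦0]  zeros at y ∈ {1, 6}
  x = 1: [0↦3, 1↦0, 2↦1, 3↦1, 4↦2, 5↦6, 6↦1]  zeros at y ∈ {1}
  x = 2: [0↦1, 1↦2, 2↦5, 3↦5, 4↦4, 5↦4, 6↦0]  zeros at y ∈ {6}
  x = 3: [0↦4, 1↦4, 2↦4, 3↦6, 4↦5, 5↦3, 6↦2]  zeros at y ∈ ∅
  x = 4: [0↦3, 1↦4, 2↦3, 3↦2, 4↦3, 5↦1, 6↦5]  zeros at y ∈ ∅
  x = 5: [0↦3, 1↦0, 2↦0, 3↦5, 4↦3, 5↦3, 6↦0]  zeros at y ∈ {1, 2, 6}
  x = 6: [0↦2, 1↦4, 2↦0, 3↦6, 4↦3, 5↦0, 6↦6]  zeros at y ∈ {2, 5}
Collecting zeros: affine points = {(0, 1), (0, 6), (1, 1), (2, 6), (5, 1), (5, 2), (5, 6), (6, 2), (6, 5)}.
Total count |C(F_7)_aff| = 9.


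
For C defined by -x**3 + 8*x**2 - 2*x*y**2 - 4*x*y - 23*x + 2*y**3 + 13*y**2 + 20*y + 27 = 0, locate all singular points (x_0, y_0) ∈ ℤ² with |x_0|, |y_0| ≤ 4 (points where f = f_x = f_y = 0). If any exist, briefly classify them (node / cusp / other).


Singular points: {(3, -1)}; classification: node.

Compute partial derivatives:
  f_x = -3*x**2 + 16*x - 2*y**2 - 4*y - 23.
  f_y = -4*x*y - 4*x + 6*y**2 + 26*y + 20.
Scan x_0 ∈ {−4, ..., 4}. For each x_0, f_y(x_0, y) is a polynomial in y; find its integer roots y ∈ {−4, ..., 4}, then test f_x and f at those candidates.
  x = -4: f_y(-4, y) = 6*y**2 + 42*y + 36; vanishes at y ∈ {-1}. (-4, -1): f_x = -133 ≠ 0.
  x = -3: f_y(-3, y) = 6*y**2 + 38*y + 32; vanishes at y ∈ {-1}. (-3, -1): f_x = -96 ≠ 0.
  x = -2: f_y(-2, y) = 6*y**2 + 34*y + 28; vanishes at y ∈ {-1}. (-2, -1): f_x = -65 ≠ 0.
  x = -1: f_y(-1, y) = 6*y**2 + 30*y + 24; vanishes at y ∈ {-4, -1}. (-1, -4): f_x = -58 ≠ 0; (-1, -1): f_x = -40 ≠ 0.
  x = 0: f_y(0, y) = 6*y**2 + 26*y + 20; vanishes at y ∈ {-1}. (0, -1): f_x = -21 ≠ 0.
  x = 1: f_y(1, y) = 6*y**2 + 22*y + 16; vanishes at y ∈ {-1}. (1, -1): f_x = -8 ≠ 0.
  x = 2: f_y(2, y) = 6*y**2 + 18*y + 12; vanishes at y ∈ {-2, -1}. (2, -2): f_x = -3 ≠ 0; (2, -1): f_x = -1 ≠ 0.
  x = 3: f_y(3, y) = 6*y**2 + 14*y + 8; vanishes at y ∈ {-1}. (3, -1): f_x = 0, f = 0 — SINGULAR.
  x = 4: f_y(4, y) = 6*y**2 + 10*y + 4; vanishes at y ∈ {-1}. (4, -1): f_x = -5 ≠ 0.
Only singular point on the grid: (3, -1).
Classify: substitute x = 3 + u, y = -1 + v and expand: f = -u**3 - u**2 - 2*u*v**2 + 2*v**3 + v**2.
No constant or linear terms (consistent with a singular point). Quadratic part: -u**2 + v**2. Cubic part: -u**3 - 2*u*v**2 + 2*v**3.
The quadratic part v**2 - u**2 = (v − u)(v + u) splits into two distinct linear factors, so there are two distinct tangent lines y − -1 = ±(x − 3) — this is a node (ordinary double point).
Classification: node.


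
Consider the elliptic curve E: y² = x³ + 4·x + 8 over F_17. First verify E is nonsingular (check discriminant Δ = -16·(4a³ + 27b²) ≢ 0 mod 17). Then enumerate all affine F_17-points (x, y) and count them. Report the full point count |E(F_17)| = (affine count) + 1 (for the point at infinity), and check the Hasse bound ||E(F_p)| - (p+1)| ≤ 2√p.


Affine points = {(0, 5), (0, 12), (1, 8), (1, 9), (3, 8), (3, 9), (5, 0), (8, 5), (8, 12), (9, 5), (9, 12), (12, 4), (12, 13), (13, 8), (13, 9), (15, 3), (15, 14)}; affine count = 17; |E(F_17)| = 18.

Discriminant check: Δ ∝ 4a³ + 27b² = 4·4³ + 27·8² = 4·64 + 27·64 ≡ 12 (mod 17). Nonzero ⇒ E is nonsingular.
For each x ∈ F_17, compute rhs = x³ + 4·x + 8 mod 17, then count y ∈ F_17 with y² ≡ rhs.
  x = 0: rhs = 8, matching y values: 5, 12 (2 points).
  x = 1: rhs = 13, matching y values: 8, 9 (2 points).
  x = 2: rhs = 7, matching y values: none (0 points).
  x = 3: rhs = 13, matching y values: 8, 9 (2 points).
  x = 4: rhs = 3, matching y values: none (0 points).
  x = 5: rhs = 0, matching y values: 0 (1 points).
  x = 6: rhs = 10, matching y values: none (0 points).
  x = 7: rhs = 5, matching y values: none (0 points).
  x = 8: rhs = 8, matching y values: 5, 12 (2 points).
  x = 9: rhs = 8, matching y values: 5, 12 (2 points).
  x = 10: rhs = 11, matching y values: none (0 points).
  x = 11: rhs = 6, matching y values: none (0 points).
  x = 12: rhs = 16, matching y values: 4, 13 (2 points).
  x = 13: rhs = 13, matching y values: 8, 9 (2 points).
  x = 14: rhs = 3, matching y values: none (0 points).
  x = 15: rhs = 9, matching y values: 3, 14 (2 points).
  x = 16: rhs = 3, matching y values: none (0 points).
Total affine count: 17.
Full point count |E(F_17)| = 17 + 1 = 18.
Hasse bound: |18 − (17+1)| = |0| = 0 ≤ 2√17 ≈ 8.2462 ✓.


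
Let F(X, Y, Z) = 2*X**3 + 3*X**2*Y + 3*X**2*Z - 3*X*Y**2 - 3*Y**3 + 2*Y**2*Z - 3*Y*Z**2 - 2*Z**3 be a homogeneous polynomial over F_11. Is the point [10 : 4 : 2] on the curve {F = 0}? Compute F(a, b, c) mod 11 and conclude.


F(10,4,2) ≡ 4 (mod 11); P is NOT on the curve.

Evaluate F(10, 4, 2) term-by-term (mod 11).
  2*X**3 ↦ 2·1000·1·1 = 2000
  3*X**2*Y ↦ 3·100·4·1 = 1200
  3*X**2*Z ↦ 3·100·1·2 = 600
  -3*X*Y**2 ↦ -3·10·16·1 = -480
  -3*Y**3 ↦ -3·1·64·1 = -192
  2*Y**2*Z ↦ 2·1·16·2 = 64
  -3*Y*Z**2 ↦ -3·1·4·4 = -48
  -2*Z**3 ↦ -2·1·1·8 = -16
Sum: F(10, 4, 2) = (2000) + (1200) + (600) + (-480) + (-192) + (64) + (-48) + (-16) = 3128.
Reducing mod 11: 3128 ≡ 4 (mod 11).
Since F(a, b, c) ≡ 4 ≠ 0 (mod 11), P does NOT lie on the curve.


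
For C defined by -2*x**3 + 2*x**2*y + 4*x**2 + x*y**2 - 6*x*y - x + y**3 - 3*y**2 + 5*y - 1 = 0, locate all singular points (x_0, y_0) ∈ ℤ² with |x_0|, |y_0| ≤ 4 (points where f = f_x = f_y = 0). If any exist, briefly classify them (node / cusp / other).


Singular points: {(1, 1)}; classification: cusp.

Compute partial derivatives:
  f_x = -6*x**2 + 4*x*y + 8*x + y**2 - 6*y - 1.
  f_y = 2*x**2 + 2*x*y - 6*x + 3*y**2 - 6*y + 5.
Scan x_0 ∈ {−4, ..., 4}. For each x_0, f_y(x_0, y) is a polynomial in y; find its integer roots y ∈ {−4, ..., 4}, then test f_x and f at those candidates.
  x = -4: f_y(-4, y) = 3*y**2 - 14*y + 61; no integer root y with |y| ≤ 4.
  x = -3: f_y(-3, y) = 3*y**2 - 12*y + 41; no integer root y with |y| ≤ 4.
  x = -2: f_y(-2, y) = 3*y**2 - 10*y + 25; no integer root y with |y| ≤ 4.
  x = -1: f_y(-1, y) = 3*y**2 - 8*y + 13; no integer root y with |y| ≤ 4.
  x = 0: f_y(0, y) = 3*y**2 - 6*y + 5; no integer root y with |y| ≤ 4.
  x = 1: f_y(1, y) = 3*y**2 - 4*y + 1; vanishes at y ∈ {1}. (1, 1): f_x = 0, f = 0 — SINGULAR.
  x = 2: f_y(2, y) = 3*y**2 - 2*y + 1; no integer root y with |y| ≤ 4.
  x = 3: f_y(3, y) = 3*y**2 + 5; no integer root y with |y| ≤ 4.
  x = 4: f_y(4, y) = 3*y**2 + 2*y + 13; no integer root y with |y| ≤ 4.
Only singular point on the grid: (1, 1).
Classify: substitute x = 1 + u, y = 1 + v and expand: f = -2*u**3 + 2*u**2*v + u*v**2 + v**3 + v**2.
No constant or linear terms (consistent with a singular point). Quadratic part: v**2. Cubic part: -2*u**3 + 2*u**2*v + u*v**2 + v**3.
The quadratic part v**2 is a perfect square, so there is a single (double) tangent line v = 0, i.e. y = 1. Restricting the cubic part to that line (v = 0) leaves -2*u**3 ≠ 0, so f is not divisible by v and the branch is v² ≈ 2*u**3 to lowest order — this is a cusp.
Classification: cusp.


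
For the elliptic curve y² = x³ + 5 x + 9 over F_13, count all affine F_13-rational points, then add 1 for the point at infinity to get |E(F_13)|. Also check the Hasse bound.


Affine points = {(0, 3), (0, 10), (2, 1), (2, 12), (3, 5), (3, 8), (5, 4), (5, 9), (7, 6), (7, 7), (9, 4), (9, 9), (11, 2), (11, 11), (12, 4), (12, 9)}; affine count = 16; |E(F_13)| = 17.

Discriminant check: Δ ∝ 4a³ + 27b² = 4·5³ + 27·9² = 4·125 + 27·81 ≡ 9 (mod 13). Nonzero ⇒ E is nonsingular.
For each x ∈ F_13, compute rhs = x³ + 5·x + 9 mod 13, then count y ∈ F_13 with y² ≡ rhs.
  x = 0: rhs = 9, matching y values: 3, 10 (2 points).
  x = 1: rhs = 2, matching y values: none (0 points).
  x = 2: rhs = 1, matching y values: 1, 12 (2 points).
  x = 3: rhs = 12, matching y values: 5, 8 (2 points).
  x = 4: rhs = 2, matching y values: none (0 points).
  x = 5: rhs = 3, matching y values: 4, 9 (2 points).
  x = 6: rhs = 8, matching y values: none (0 points).
  x = 7: rhs = 10, matching y values: 6, 7 (2 points).
  x = 8: rhs = 2, matching y values: none (0 points).
  x = 9: rhs = 3, matching y values: 4, 9 (2 points).
  x = 10: rhs = 6, matching y values: none (0 points).
  x = 11: rhs = 4, matching y values: 2, 11 (2 points).
  x = 12: rhs = 3, matching y values: 4, 9 (2 points).
Total affine count: 16.
Full point count |E(F_13)| = 16 + 1 = 17.
Hasse bound: |17 − (13+1)| = |3| = 3 ≤ 2√13 ≈ 7.2111 ✓.


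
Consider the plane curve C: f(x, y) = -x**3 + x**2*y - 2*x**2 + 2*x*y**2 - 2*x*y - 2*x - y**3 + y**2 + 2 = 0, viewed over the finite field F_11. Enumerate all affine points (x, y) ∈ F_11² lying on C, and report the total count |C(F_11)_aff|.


Affine F_11-points: {(2, 3), (3, 4), (3, 10), (5, 3), (5, 4), (6, 5), (6, 9), (6, 10), (7, 8), (9, 5), (10, 5), (10, 6), (10, 10)}; count = 13.

For each of the 121 pairs (x, y) ∈ F_11², evaluate f(x, y) mod 11. Record the zeros.
  x = 0: [0↦2, 1↦2, 2↦9, 3↦6, 4↦9, 5↦1, 6↦9, 7↦5, 8↦5, 9↦3, 10↦4]  zeros at y ∈ ∅
  x = 1: [0↦8, 1↦9, 2↦10, 3↦5, 4↦10, 5↦8, 6↦4, 7↦3, 8↦10, 9↦8, 10↦2]  zeros at y ∈ ∅
  x = 2: [0↦4, 1↦8, 2↦5, 3↦0, 4↦9, 5↦4, 6↦1, 7↦5, 8↦10, 9↦10, 10↦10]  zeros at y ∈ {3}
  x = 3: [0↦6, 1↦4, 2↦10, 3↦7, 4↦0, 5↦5, 6↦5, 7↦5, 8↦10, 9↦3, 10↦0]  zeros at y ∈ {4, 10}
  x = 4: [0↦8, 1↦2, 2↦8, 3↦9, 4↦10, 5↦5, 6↦10, 7↦8, 8↦4, 9↦3, 10↦10]  zeros at y ∈ ∅
  x = 5: [0↦4, 1↦7, 2↦4, 3↦0, 4↦0, 5↦9, 6↦10, 7↦8, 8↦8, 9↦4, 10↦1]  zeros at y ∈ {3, 4}
  x = 6: [0↦10, 1↦2, 2↦3, 3↦7, 4↦8, 5↦0, 6↦10, 7↦10, 8↦5, 9↦0, 10↦0]  zeros at y ∈ {5, 9, 10}
  x = 7: [0↦9, 1↦3, 2↦10, 3↦2, 4↦6, 5↦5, 6↦4, 7↦8, 8↦0, 9↦7, 10↦1]  zeros at y ∈ {8}
  x = 8: [0↦6, 1↦4, 2↦8, 3↦1, 4↦10, 5↦7, 6↦8, 7↦7, 8↦9, 9↦8, 10↦9]  zeros at y ∈ ∅
  x = 9: [0↦6, 1↦10, 2↦2, 3↦9, 4↦3, 5↦0, 6↦5, 7↦1, 8↦4, 9↦8, 10↦7]  zeros at y ∈ {5}
  x = 10: [0↦3, 1↦4, 2↦8, 3↦9, 4↦1, 5↦0, 6↦0, 7↦6, 8↦1, 9↦1, 10↦0]  zeros at y ∈ {5, 6, 10}
Collecting zeros: affine points = {(2, 3), (3, 4), (3, 10), (5, 3), (5, 4), (6, 5), (6, 9), (6, 10), (7, 8), (9, 5), (10, 5), (10, 6), (10, 10)}.
Total count |C(F_11)_aff| = 13.


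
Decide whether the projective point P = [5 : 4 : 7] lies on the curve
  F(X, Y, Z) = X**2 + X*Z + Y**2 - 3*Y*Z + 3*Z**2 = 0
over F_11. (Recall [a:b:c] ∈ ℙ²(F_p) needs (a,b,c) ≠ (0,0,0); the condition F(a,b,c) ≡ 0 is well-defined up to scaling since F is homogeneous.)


F(5,4,7) ≡ 7 (mod 11); P is NOT on the curve.

Evaluate F(5, 4, 7) term-by-term (mod 11).
  X**2 ↦ 1·25·1·1 = 25
  X*Z ↦ 1·5·1·7 = 35
  Y**2 ↦ 1·1·16·1 = 16
  -3*Y*Z ↦ -3·1·4·7 = -84
  3*Z**2 ↦ 3·1·1·49 = 147
Sum: F(5, 4, 7) = (25) + (35) + (16) + (-84) + (147) = 139.
Reducing mod 11: 139 ≡ 7 (mod 11).
Since F(a, b, c) ≡ 7 ≠ 0 (mod 11), P does NOT lie on the curve.


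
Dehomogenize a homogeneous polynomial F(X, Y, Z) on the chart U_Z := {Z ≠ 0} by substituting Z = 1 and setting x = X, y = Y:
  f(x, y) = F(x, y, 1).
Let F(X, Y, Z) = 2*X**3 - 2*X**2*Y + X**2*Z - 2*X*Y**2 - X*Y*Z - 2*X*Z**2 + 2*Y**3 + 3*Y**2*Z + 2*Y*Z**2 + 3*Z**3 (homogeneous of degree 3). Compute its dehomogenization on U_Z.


f(x, y) = 2*x**3 - 2*x**2*y + x**2 - 2*x*y**2 - x*y - 2*x + 2*y**3 + 3*y**2 + 2*y + 3

On U_Z we set Z = 1. Each monomial c·X^i·Y^j·Z^k in F becomes c·x^i·y^j·1^k = c·x^i·y^j.
Substituting Z = 1: F(X, Y, 1) = 2*x**3 - 2*x**2*y + x**2 - 2*x*y**2 - x*y - 2*x + 2*y**3 + 3*y**2 + 2*y + 3.
Note: deg(f) ≤ deg(F) = 3; strict inequality happens when F is divisible by Z (lost terms).


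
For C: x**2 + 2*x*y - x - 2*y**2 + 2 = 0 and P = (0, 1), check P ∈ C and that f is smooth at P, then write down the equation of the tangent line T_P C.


Tangent line at P: x - 4*y + 4 = 0.

Step 1: f(0, 1) = 0, so P lies on C.
Step 2: partial derivatives
  f_x(x, y) = 2*x + 2*y - 1, f_y(x, y) = 2*x - 4*y.
  f_x(P) = 1, f_y(P) = -4 (gradient nonzero, so P is smooth).
Step 3: tangent line at P: 1·(x − 0) + -4·(y − 1) = 0.
Expanding: x - 4*y + 4 = 0.


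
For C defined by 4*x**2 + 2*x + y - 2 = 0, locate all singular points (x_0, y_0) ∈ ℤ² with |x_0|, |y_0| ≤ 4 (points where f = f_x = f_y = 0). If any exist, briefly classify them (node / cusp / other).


No singular points in the scanned grid; C is smooth there.

Compute partial derivatives:
  f_x = 8*x + 2.
  f_y = 1.
f_y = 1 is a nonzero constant, so f_y never vanishes: no point (x, y) can satisfy f = f_x = f_y = 0. In particular no (x, y) ∈ {−4, ..., 4}² is singular; the curve is smooth.


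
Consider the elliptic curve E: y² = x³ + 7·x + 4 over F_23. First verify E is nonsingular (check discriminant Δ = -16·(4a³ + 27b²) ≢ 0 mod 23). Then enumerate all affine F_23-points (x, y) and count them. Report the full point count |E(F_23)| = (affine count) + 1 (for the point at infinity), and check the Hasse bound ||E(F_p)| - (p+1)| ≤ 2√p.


Affine points = {(0, 2), (0, 21), (1, 9), (1, 14), (2, 7), (2, 16), (3, 11), (3, 12), (4, 2), (4, 21), (5, 7), (5, 16), (6, 3), (6, 20), (10, 4), (10, 19), (11, 3), (11, 20), (16, 7), (16, 16), (19, 2), (19, 21), (20, 5), (20, 18)}; affine count = 24; |E(F_23)| = 25.

Discriminant check: Δ ∝ 4a³ + 27b² = 4·7³ + 27·4² = 4·343 + 27·16 ≡ 10 (mod 23). Nonzero ⇒ E is nonsingular.
For each x ∈ F_23, compute rhs = x³ + 7·x + 4 mod 23, then count y ∈ F_23 with y² ≡ rhs.
  x = 0: rhs = 4, matching y values: 2, 21 (2 points).
  x = 1: rhs = 12, matching y values: 9, 14 (2 points).
  x = 2: rhs = 3, matching y values: 7, 16 (2 points).
  x = 3: rhs = 6, matching y values: 11, 12 (2 points).
  x = 4: rhs = 4, matching y values: 2, 21 (2 points).
  x = 5: rhs = 3, matching y values: 7, 16 (2 points).
  x = 6: rhs = 9, matching y values: 3, 20 (2 points).
  x = 7: rhs = 5, matching y values: none (0 points).
  x = 8: rhs = 20, matching y values: none (0 points).
  x = 9: rhs = 14, matching y values: none (0 points).
  x = 10: rhs = 16, matching y values: 4, 19 (2 points).
  x = 11: rhs = 9, matching y values: 3, 20 (2 points).
  x = 12: rhs = 22, matching y values: none (0 points).
  x = 13: rhs = 15, matching y values: none (0 points).
  x = 14: rhs = 17, matching y values: none (0 points).
  x = 15: rhs = 11, matching y values: none (0 points).
  x = 16: rhs = 3, matching y values: 7, 16 (2 points).
  x = 17: rhs = 22, matching y values: none (0 points).
  x = 18: rhs = 5, matching y values: none (0 points).
  x = 19: rhs = 4, matching y values: 2, 21 (2 points).
  x = 20: rhs = 2, matching y values: 5, 18 (2 points).
  x = 21: rhs = 5, matching y values: none (0 points).
  x = 22: rhs = 19, matching y values: none (0 points).
Total affine count: 24.
Full point count |E(F_23)| = 24 + 1 = 25.
Hasse bound: |25 − (23+1)| = |1| = 1 ≤ 2√23 ≈ 9.5917 ✓.
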